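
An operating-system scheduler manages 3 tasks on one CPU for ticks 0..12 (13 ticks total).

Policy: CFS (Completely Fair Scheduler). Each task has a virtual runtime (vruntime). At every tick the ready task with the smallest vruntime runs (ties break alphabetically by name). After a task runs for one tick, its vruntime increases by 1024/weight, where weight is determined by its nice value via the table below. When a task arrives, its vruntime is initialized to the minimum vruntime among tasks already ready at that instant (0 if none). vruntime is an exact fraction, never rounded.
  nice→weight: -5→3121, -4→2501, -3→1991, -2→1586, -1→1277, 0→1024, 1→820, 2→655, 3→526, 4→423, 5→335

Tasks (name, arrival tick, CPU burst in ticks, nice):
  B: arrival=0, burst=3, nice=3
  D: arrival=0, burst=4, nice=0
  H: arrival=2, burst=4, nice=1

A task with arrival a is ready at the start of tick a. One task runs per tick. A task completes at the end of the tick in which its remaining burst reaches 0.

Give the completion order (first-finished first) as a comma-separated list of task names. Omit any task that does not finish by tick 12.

completion order = D, B, H

t=0: vr[B=0 D=0] → run B
t=1: vr[B=512/263 D=0] → run D
t=2: vr[B=512/263 D=1 H=1] → run D
t=3: vr[B=512/263 D=2 H=1] → run H
t=4: vr[B=512/263 D=2 H=461/205] → run B
t=5: vr[B=1024/263 D=2 H=461/205] → run D
t=6: vr[B=1024/263 D=3 H=461/205] → run H
t=7: vr[B=1024/263 D=3 H=717/205] → run D
t=8: vr[B=1024/263 H=717/205] → run H
t=9: vr[B=1024/263 H=973/205] → run B
t=10: vr[H=973/205] → run H
t=11: (idle)
t=12: (idle)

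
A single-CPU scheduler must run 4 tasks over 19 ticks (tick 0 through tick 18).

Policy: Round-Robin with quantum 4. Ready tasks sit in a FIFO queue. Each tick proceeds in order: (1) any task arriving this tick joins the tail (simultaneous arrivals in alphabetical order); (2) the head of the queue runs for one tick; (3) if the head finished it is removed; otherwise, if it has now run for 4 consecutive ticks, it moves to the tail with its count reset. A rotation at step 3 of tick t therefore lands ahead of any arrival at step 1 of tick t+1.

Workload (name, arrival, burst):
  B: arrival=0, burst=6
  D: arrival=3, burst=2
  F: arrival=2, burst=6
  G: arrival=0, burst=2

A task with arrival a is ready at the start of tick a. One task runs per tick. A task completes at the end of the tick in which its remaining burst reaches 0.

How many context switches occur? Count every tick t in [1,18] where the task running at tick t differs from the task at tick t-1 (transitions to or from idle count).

context switches = 6

t=0: queue=[B,G] q_used=0 → run B
t=1: queue=[B,G] q_used=1 → run B
t=2: queue=[B,G,F] q_used=2 → run B
t=3: queue=[B,G,F,D] q_used=3 → run B
t=4: queue=[G,F,D,B] q_used=0 → run G
t=5: queue=[G,F,D,B] q_used=1 → run G
t=6: queue=[F,D,B] q_used=0 → run F
t=7: queue=[F,D,B] q_used=1 → run F
t=8: queue=[F,D,B] q_used=2 → run F
t=9: queue=[F,D,B] q_used=3 → run F
t=10: queue=[D,B,F] q_used=0 → run D
t=11: queue=[D,B,F] q_used=1 → run D
t=12: queue=[B,F] q_used=0 → run B
t=13: queue=[B,F] q_used=1 → run B
t=14: queue=[F] q_used=0 → run F
t=15: queue=[F] q_used=1 → run F
t=16: (idle)
t=17: (idle)
t=18: (idle)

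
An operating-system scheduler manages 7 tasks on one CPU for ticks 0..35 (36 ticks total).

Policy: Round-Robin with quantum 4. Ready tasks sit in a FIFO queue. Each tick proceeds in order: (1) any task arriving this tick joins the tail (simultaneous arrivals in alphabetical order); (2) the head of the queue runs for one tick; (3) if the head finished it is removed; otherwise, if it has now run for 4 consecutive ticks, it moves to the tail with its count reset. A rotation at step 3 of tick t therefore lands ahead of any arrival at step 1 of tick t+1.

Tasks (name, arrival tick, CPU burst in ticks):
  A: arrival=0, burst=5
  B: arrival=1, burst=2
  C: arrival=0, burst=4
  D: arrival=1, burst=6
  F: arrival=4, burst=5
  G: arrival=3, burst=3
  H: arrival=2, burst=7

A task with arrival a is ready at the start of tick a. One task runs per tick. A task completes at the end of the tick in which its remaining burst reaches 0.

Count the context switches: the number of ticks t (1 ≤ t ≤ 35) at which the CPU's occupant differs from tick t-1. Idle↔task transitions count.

t=0: queue=[A,C] q_used=0 → run A
t=1: queue=[A,C,B,D] q_used=1 → run A
t=2: queue=[A,C,B,D,H] q_used=2 → run A
t=3: queue=[A,C,B,D,H,G] q_used=3 → run A
t=4: queue=[C,B,D,H,G,A,F] q_used=0 → run C
t=5: queue=[C,B,D,H,G,A,F] q_used=1 → run C
t=6: queue=[C,B,D,H,G,A,F] q_used=2 → run C
t=7: queue=[C,B,D,H,G,A,F] q_used=3 → run C
t=8: queue=[B,D,H,G,A,F] q_used=0 → run B
t=9: queue=[B,D,H,G,A,F] q_used=1 → run B
t=10: queue=[D,H,G,A,F] q_used=0 → run D
t=11: queue=[D,H,G,A,F] q_used=1 → run D
t=12: queue=[D,H,G,A,F] q_used=2 → run D
t=13: queue=[D,H,G,A,F] q_used=3 → run D
t=14: queue=[H,G,A,F,D] q_used=0 → run H
t=15: queue=[H,G,A,F,D] q_used=1 → run H
t=16: queue=[H,G,A,F,D] q_used=2 → run H
t=17: queue=[H,G,A,F,D] q_used=3 → run H
t=18: queue=[G,A,F,D,H] q_used=0 → run G
t=19: queue=[G,A,F,D,H] q_used=1 → run G
t=20: queue=[G,A,F,D,H] q_used=2 → run G
t=21: queue=[A,F,D,H] q_used=0 → run A
t=22: queue=[F,D,H] q_used=0 → run F
t=23: queue=[F,D,H] q_used=1 → run F
t=24: queue=[F,D,H] q_used=2 → run F
t=25: queue=[F,D,H] q_used=3 → run F
t=26: queue=[D,H,F] q_used=0 → run D
t=27: queue=[D,H,F] q_used=1 → run D
t=28: queue=[H,F] q_used=0 → run H
t=29: queue=[H,F] q_used=1 → run H
t=30: queue=[H,F] q_used=2 → run H
t=31: queue=[F] q_used=0 → run F
t=32: (idle)
t=33: (idle)
t=34: (idle)
t=35: (idle)

context switches = 11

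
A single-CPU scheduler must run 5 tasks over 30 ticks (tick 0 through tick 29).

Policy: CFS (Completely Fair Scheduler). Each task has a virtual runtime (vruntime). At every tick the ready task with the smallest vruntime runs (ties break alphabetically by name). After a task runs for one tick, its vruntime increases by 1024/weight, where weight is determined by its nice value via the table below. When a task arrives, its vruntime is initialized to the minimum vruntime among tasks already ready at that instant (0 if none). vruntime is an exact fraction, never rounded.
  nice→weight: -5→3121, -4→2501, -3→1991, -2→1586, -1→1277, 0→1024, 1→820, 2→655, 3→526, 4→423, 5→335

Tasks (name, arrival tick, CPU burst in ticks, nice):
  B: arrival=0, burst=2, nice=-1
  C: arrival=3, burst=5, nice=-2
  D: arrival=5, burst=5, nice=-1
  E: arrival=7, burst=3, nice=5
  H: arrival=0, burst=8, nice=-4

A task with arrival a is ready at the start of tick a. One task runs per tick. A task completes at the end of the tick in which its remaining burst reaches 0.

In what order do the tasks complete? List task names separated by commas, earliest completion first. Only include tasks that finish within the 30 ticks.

t=0: vr[B=0 H=0] → run B
t=1: vr[B=1024/1277 H=0] → run H
t=2: vr[B=1024/1277 H=1024/2501] → run H
t=3: vr[B=1024/1277 C=1024/1277 H=2048/2501] → run B
t=4: vr[C=1024/1277 H=2048/2501] → run C
t=5: vr[C=1465856/1012661 D=2048/2501 H=2048/2501] → run D
t=6: vr[C=1465856/1012661 D=5176320/3193777 H=2048/2501] → run H
t=7: vr[C=1465856/1012661 D=5176320/3193777 E=3072/2501 H=3072/2501] → run E
t=8: vr[C=1465856/1012661 D=5176320/3193777 E=3590144/837835 H=3072/2501] → run H
t=9: vr[C=1465856/1012661 D=5176320/3193777 E=3590144/837835 H=4096/2501] → run C
t=10: vr[C=2119680/1012661 D=5176320/3193777 E=3590144/837835 H=4096/2501] → run D
t=11: vr[C=2119680/1012661 D=7737344/3193777 E=3590144/837835 H=4096/2501] → run H
t=12: vr[C=2119680/1012661 D=7737344/3193777 E=3590144/837835 H=5120/2501] → run H
t=13: vr[C=2119680/1012661 D=7737344/3193777 E=3590144/837835 H=6144/2501] → run C
t=14: vr[C=2773504/1012661 D=7737344/3193777 E=3590144/837835 H=6144/2501] → run D
t=15: vr[C=2773504/1012661 D=10298368/3193777 E=3590144/837835 H=6144/2501] → run H
t=16: vr[C=2773504/1012661 D=10298368/3193777 E=3590144/837835 H=7168/2501] → run C
t=17: vr[C=3427328/1012661 D=10298368/3193777 E=3590144/837835 H=7168/2501] → run H
t=18: vr[C=3427328/1012661 D=10298368/3193777 E=3590144/837835] → run D
t=19: vr[C=3427328/1012661 D=12859392/3193777 E=3590144/837835] → run C
t=20: vr[D=12859392/3193777 E=3590144/837835] → run D
t=21: vr[E=3590144/837835] → run E
t=22: vr[E=6151168/837835] → run E
t=23: (idle)
t=24: (idle)
t=25: (idle)
t=26: (idle)
t=27: (idle)
t=28: (idle)
t=29: (idle)

completion order = B, H, C, D, E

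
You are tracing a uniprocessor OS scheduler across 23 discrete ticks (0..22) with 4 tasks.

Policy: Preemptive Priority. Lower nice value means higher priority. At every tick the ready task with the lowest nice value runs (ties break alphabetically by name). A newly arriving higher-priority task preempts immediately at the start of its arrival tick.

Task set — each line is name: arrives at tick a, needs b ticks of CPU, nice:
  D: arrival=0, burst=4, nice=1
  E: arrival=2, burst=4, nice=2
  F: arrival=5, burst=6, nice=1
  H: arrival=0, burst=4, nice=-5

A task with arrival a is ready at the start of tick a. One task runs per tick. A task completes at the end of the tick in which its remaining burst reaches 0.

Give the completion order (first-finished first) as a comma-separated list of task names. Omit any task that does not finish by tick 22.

completion order = H, D, F, E

t=0: ready={D,H} → run H
t=1: ready={D,H} → run H
t=2: ready={D,E,H} → run H
t=3: ready={D,E,H} → run H
t=4: ready={D,E} → run D
t=5: ready={D,E,F} → run D
t=6: ready={D,E,F} → run D
t=7: ready={D,E,F} → run D
t=8: ready={E,F} → run F
t=9: ready={E,F} → run F
t=10: ready={E,F} → run F
t=11: ready={E,F} → run F
t=12: ready={E,F} → run F
t=13: ready={E,F} → run F
t=14: ready={E} → run E
t=15: ready={E} → run E
t=16: ready={E} → run E
t=17: ready={E} → run E
t=18: (idle)
t=19: (idle)
t=20: (idle)
t=21: (idle)
t=22: (idle)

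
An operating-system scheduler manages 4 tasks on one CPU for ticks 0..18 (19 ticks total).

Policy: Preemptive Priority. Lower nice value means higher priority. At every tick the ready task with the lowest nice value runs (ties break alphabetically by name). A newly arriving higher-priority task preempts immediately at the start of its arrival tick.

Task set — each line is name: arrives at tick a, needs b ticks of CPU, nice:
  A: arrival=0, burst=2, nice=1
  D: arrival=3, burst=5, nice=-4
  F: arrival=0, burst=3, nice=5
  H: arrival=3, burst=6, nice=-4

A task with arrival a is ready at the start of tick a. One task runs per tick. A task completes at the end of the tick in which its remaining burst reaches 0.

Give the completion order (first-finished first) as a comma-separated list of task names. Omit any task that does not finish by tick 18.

t=0: ready={A,F} → run A
t=1: ready={A,F} → run A
t=2: ready={F} → run F
t=3: ready={D,F,H} → run D
t=4: ready={D,F,H} → run D
t=5: ready={D,F,H} → run D
t=6: ready={D,F,H} → run D
t=7: ready={D,F,H} → run D
t=8: ready={F,H} → run H
t=9: ready={F,H} → run H
t=10: ready={F,H} → run H
t=11: ready={F,H} → run H
t=12: ready={F,H} → run H
t=13: ready={F,H} → run H
t=14: ready={F} → run F
t=15: ready={F} → run F
t=16: (idle)
t=17: (idle)
t=18: (idle)

completion order = A, D, H, F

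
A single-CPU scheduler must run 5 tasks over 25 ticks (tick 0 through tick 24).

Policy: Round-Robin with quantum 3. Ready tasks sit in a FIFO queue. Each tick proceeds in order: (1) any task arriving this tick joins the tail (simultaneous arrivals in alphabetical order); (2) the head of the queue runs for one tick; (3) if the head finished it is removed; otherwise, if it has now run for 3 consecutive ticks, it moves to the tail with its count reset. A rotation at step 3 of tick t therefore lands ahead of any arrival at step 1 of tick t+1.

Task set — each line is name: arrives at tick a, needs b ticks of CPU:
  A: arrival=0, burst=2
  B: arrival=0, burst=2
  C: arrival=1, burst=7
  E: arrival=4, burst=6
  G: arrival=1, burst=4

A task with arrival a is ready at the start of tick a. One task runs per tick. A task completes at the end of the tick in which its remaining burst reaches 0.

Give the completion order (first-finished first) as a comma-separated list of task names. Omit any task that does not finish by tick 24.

completion order = A, B, G, E, C

t=0: queue=[A,B] q_used=0 → run A
t=1: queue=[A,B,C,G] q_used=1 → run A
t=2: queue=[B,C,G] q_used=0 → run B
t=3: queue=[B,C,G] q_used=1 → run B
t=4: queue=[C,G,E] q_used=0 → run C
t=5: queue=[C,G,E] q_used=1 → run C
t=6: queue=[C,G,E] q_used=2 → run C
t=7: queue=[G,E,C] q_used=0 → run G
t=8: queue=[G,E,C] q_used=1 → run G
t=9: queue=[G,E,C] q_used=2 → run G
t=10: queue=[E,C,G] q_used=0 → run E
t=11: queue=[E,C,G] q_used=1 → run E
t=12: queue=[E,C,G] q_used=2 → run E
t=13: queue=[C,G,E] q_used=0 → run C
t=14: queue=[C,G,E] q_used=1 → run C
t=15: queue=[C,G,E] q_used=2 → run C
t=16: queue=[G,E,C] q_used=0 → run G
t=17: queue=[E,C] q_used=0 → run E
t=18: queue=[E,C] q_used=1 → run E
t=19: queue=[E,C] q_used=2 → run E
t=20: queue=[C] q_used=0 → run C
t=21: (idle)
t=22: (idle)
t=23: (idle)
t=24: (idle)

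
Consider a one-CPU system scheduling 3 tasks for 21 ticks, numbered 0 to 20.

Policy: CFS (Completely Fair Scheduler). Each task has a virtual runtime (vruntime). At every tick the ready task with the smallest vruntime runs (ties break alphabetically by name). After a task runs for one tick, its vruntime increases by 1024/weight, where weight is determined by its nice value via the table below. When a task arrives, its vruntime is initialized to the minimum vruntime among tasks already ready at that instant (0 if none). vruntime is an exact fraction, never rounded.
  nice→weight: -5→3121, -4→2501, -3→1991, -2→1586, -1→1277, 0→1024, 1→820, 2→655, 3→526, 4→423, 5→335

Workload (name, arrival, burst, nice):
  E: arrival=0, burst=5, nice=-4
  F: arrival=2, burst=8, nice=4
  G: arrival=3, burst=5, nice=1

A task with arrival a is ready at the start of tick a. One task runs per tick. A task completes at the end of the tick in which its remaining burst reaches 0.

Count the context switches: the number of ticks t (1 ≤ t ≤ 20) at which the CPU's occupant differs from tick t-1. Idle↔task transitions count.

context switches = 10

t=0: vr[E=0] → run E
t=1: vr[E=1024/2501] → run E
t=2: vr[E=2048/2501 F=2048/2501] → run E
t=3: vr[E=3072/2501 F=2048/2501 G=2048/2501] → run F
t=4: vr[E=3072/2501 F=3427328/1057923 G=2048/2501] → run G
t=5: vr[E=3072/2501 F=3427328/1057923 G=25856/12505] → run E
t=6: vr[E=4096/2501 F=3427328/1057923 G=25856/12505] → run E
t=7: vr[F=3427328/1057923 G=25856/12505] → run G
t=8: vr[F=3427328/1057923 G=41472/12505] → run F
t=9: vr[F=5988352/1057923 G=41472/12505] → run G
t=10: vr[F=5988352/1057923 G=57088/12505] → run G
t=11: vr[F=5988352/1057923 G=72704/12505] → run F
t=12: vr[F=2849792/352641 G=72704/12505] → run G
t=13: vr[F=2849792/352641] → run F
t=14: vr[F=11110400/1057923] → run F
t=15: vr[F=13671424/1057923] → run F
t=16: vr[F=5410816/352641] → run F
t=17: vr[F=18793472/1057923] → run F
t=18: (idle)
t=19: (idle)
t=20: (idle)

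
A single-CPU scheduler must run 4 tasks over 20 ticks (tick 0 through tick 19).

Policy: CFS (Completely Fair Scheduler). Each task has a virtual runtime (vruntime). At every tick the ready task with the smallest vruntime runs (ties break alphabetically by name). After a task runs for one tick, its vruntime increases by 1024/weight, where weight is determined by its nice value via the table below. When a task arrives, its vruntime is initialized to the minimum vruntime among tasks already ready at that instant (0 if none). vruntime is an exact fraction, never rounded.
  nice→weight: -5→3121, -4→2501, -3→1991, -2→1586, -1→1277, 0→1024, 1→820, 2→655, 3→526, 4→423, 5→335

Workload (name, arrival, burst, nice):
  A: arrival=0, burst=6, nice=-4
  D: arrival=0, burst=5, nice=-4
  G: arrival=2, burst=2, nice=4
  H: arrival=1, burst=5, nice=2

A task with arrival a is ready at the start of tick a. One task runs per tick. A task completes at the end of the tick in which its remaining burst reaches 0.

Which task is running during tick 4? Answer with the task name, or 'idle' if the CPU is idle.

t=0: vr[A=0 D=0] → run A
t=1: vr[A=1024/2501 D=0 H=0] → run D
t=2: vr[A=1024/2501 D=1024/2501 G=0 H=0] → run G
t=3: vr[A=1024/2501 D=1024/2501 G=1024/423 H=0] → run H
t=4: vr[A=1024/2501 D=1024/2501 G=1024/423 H=1024/655] → run A
t=5: vr[A=2048/2501 D=1024/2501 G=1024/423 H=1024/655] → run D
t=6: vr[A=2048/2501 D=2048/2501 G=1024/423 H=1024/655] → run A
t=7: vr[A=3072/2501 D=2048/2501 G=1024/423 H=1024/655] → run D
t=8: vr[A=3072/2501 D=3072/2501 G=1024/423 H=1024/655] → run A
t=9: vr[A=4096/2501 D=3072/2501 G=1024/423 H=1024/655] → run D
t=10: vr[A=4096/2501 D=4096/2501 G=1024/423 H=1024/655] → run H
t=11: vr[A=4096/2501 D=4096/2501 G=1024/423 H=2048/655] → run A
t=12: vr[A=5120/2501 D=4096/2501 G=1024/423 H=2048/655] → run D
t=13: vr[A=5120/2501 G=1024/423 H=2048/655] → run A
t=14: vr[G=1024/423 H=2048/655] → run G
t=15: vr[H=2048/655] → run H
t=16: vr[H=3072/655] → run H
t=17: vr[H=4096/655] → run H
t=18: (idle)
t=19: (idle)

running at tick 4 = A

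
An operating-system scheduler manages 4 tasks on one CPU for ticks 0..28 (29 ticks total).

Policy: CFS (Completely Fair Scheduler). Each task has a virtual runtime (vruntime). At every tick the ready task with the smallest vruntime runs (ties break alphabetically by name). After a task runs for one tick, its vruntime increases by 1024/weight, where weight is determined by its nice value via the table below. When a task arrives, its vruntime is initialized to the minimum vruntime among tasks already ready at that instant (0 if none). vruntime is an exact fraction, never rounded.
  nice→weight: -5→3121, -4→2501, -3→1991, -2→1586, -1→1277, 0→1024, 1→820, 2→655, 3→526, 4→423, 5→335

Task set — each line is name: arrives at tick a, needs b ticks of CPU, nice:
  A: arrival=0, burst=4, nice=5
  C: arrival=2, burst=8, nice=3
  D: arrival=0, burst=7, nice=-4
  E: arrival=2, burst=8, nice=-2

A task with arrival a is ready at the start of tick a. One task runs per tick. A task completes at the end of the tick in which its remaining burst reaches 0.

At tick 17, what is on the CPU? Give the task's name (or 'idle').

running at tick 17 = E

t=0: vr[A=0 D=0] → run A
t=1: vr[A=1024/335 D=0] → run D
t=2: vr[A=1024/335 C=1024/2501 D=1024/2501 E=1024/2501] → run C
t=3: vr[A=1024/335 C=1549824/657763 D=1024/2501 E=1024/2501] → run D
t=4: vr[A=1024/335 C=1549824/657763 D=2048/2501 E=1024/2501] → run E
t=5: vr[A=1024/335 C=1549824/657763 D=2048/2501 E=34304/32513] → run D
t=6: vr[A=1024/335 C=1549824/657763 D=3072/2501 E=34304/32513] → run E
t=7: vr[A=1024/335 C=1549824/657763 D=3072/2501 E=55296/32513] → run D
t=8: vr[A=1024/335 C=1549824/657763 D=4096/2501 E=55296/32513] → run D
t=9: vr[A=1024/335 C=1549824/657763 D=5120/2501 E=55296/32513] → run E
t=10: vr[A=1024/335 C=1549824/657763 D=5120/2501 E=76288/32513] → run D
t=11: vr[A=1024/335 C=1549824/657763 D=6144/2501 E=76288/32513] → run E
t=12: vr[A=1024/335 C=1549824/657763 D=6144/2501 E=97280/32513] → run C
t=13: vr[A=1024/335 C=2830336/657763 D=6144/2501 E=97280/32513] → run D
t=14: vr[A=1024/335 C=2830336/657763 E=97280/32513] → run E
t=15: vr[A=1024/335 C=2830336/657763 E=118272/32513] → run A
t=16: vr[A=2048/335 C=2830336/657763 E=118272/32513] → run E
t=17: vr[A=2048/335 C=2830336/657763 E=139264/32513] → run E
t=18: vr[A=2048/335 C=2830336/657763 E=160256/32513] → run C
t=19: vr[A=2048/335 C=4110848/657763 E=160256/32513] → run E
t=20: vr[A=2048/335 C=4110848/657763] → run A
t=21: vr[A=3072/335 C=4110848/657763] → run C
t=22: vr[A=3072/335 C=5391360/657763] → run C
t=23: vr[A=3072/335 C=6671872/657763] → run A
t=24: vr[C=6671872/657763] → run C
t=25: vr[C=7952384/657763] → run C
t=26: vr[C=9232896/657763] → run C
t=27: (idle)
t=28: (idle)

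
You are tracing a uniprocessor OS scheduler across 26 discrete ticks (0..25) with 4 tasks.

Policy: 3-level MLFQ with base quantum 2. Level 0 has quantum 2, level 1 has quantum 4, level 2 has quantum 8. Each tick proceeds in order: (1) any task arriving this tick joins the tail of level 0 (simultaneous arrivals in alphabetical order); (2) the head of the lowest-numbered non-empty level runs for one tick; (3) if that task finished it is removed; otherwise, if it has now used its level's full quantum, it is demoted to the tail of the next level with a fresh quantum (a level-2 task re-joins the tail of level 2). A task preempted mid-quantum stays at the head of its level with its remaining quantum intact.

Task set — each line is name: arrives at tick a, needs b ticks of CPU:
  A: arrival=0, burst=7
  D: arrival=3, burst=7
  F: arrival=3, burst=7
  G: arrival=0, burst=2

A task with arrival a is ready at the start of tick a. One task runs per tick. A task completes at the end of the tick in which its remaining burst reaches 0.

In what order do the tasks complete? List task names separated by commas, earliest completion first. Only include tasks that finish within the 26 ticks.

t=0: L0/L1/L2 = AG/-/- → run A
t=1: L0/L1/L2 = AG/-/- → run A
t=2: L0/L1/L2 = G/A/- → run G
t=3: L0/L1/L2 = GDF/A/- → run G
t=4: L0/L1/L2 = DF/A/- → run D
t=5: L0/L1/L2 = DF/A/- → run D
t=6: L0/L1/L2 = F/AD/- → run F
t=7: L0/L1/L2 = F/AD/- → run F
t=8: L0/L1/L2 = -/ADF/- → run A
t=9: L0/L1/L2 = -/ADF/- → run A
t=10: L0/L1/L2 = -/ADF/- → run A
t=11: L0/L1/L2 = -/ADF/- → run A
t=12: L0/L1/L2 = -/DF/A → run D
t=13: L0/L1/L2 = -/DF/A → run D
t=14: L0/L1/L2 = -/DF/A → run D
t=15: L0/L1/L2 = -/DF/A → run D
t=16: L0/L1/L2 = -/F/AD → run F
t=17: L0/L1/L2 = -/F/AD → run F
t=18: L0/L1/L2 = -/F/AD → run F
t=19: L0/L1/L2 = -/F/AD → run F
t=20: L0/L1/L2 = -/-/ADF → run A
t=21: L0/L1/L2 = -/-/DF → run D
t=22: L0/L1/L2 = -/-/F → run F
t=23: (idle)
t=24: (idle)
t=25: (idle)

completion order = G, A, D, F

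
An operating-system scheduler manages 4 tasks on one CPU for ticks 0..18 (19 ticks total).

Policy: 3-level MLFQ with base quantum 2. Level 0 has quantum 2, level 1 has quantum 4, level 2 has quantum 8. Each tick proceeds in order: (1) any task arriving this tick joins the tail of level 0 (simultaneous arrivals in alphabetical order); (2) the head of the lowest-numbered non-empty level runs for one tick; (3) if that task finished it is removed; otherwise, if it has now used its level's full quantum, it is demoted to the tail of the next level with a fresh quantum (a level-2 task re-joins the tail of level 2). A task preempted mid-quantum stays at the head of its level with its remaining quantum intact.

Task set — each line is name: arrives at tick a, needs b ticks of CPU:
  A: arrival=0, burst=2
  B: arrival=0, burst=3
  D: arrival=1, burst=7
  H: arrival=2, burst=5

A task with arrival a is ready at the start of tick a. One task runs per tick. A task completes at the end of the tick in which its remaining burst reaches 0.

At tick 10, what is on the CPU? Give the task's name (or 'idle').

t=0: L0/L1/L2 = AB/-/- → run A
t=1: L0/L1/L2 = ABD/-/- → run A
t=2: L0/L1/L2 = BDH/-/- → run B
t=3: L0/L1/L2 = BDH/-/- → run B
t=4: L0/L1/L2 = DH/B/- → run D
t=5: L0/L1/L2 = DH/B/- → run D
t=6: L0/L1/L2 = H/BD/- → run H
t=7: L0/L1/L2 = H/BD/- → run H
t=8: L0/L1/L2 = -/BDH/- → run B
t=9: L0/L1/L2 = -/DH/- → run D
t=10: L0/L1/L2 = -/DH/- → run D
t=11: L0/L1/L2 = -/DH/- → run D
t=12: L0/L1/L2 = -/DH/- → run D
t=13: L0/L1/L2 = -/H/D → run H
t=14: L0/L1/L2 = -/H/D → run H
t=15: L0/L1/L2 = -/H/D → run H
t=16: L0/L1/L2 = -/-/D → run D
t=17: (idle)
t=18: (idle)

running at tick 10 = D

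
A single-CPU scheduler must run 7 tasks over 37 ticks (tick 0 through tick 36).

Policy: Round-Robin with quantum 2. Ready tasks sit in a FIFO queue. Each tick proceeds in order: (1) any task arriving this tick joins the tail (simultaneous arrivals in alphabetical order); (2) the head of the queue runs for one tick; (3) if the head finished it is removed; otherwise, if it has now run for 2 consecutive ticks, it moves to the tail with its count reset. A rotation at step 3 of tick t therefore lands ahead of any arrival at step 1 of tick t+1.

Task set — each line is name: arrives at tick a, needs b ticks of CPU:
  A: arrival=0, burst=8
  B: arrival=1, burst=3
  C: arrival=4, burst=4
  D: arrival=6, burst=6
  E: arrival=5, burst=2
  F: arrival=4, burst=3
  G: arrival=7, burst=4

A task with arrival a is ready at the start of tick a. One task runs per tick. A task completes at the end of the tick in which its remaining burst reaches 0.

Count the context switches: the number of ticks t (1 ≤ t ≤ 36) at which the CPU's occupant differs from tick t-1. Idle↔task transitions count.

context switches = 16

t=0: queue=[A] q_used=0 → run A
t=1: queue=[A,B] q_used=1 → run A
t=2: queue=[B,A] q_used=0 → run B
t=3: queue=[B,A] q_used=1 → run B
t=4: queue=[A,B,C,F] q_used=0 → run A
t=5: queue=[A,B,C,F,E] q_used=1 → run A
t=6: queue=[B,C,F,E,A,D] q_used=0 → run B
t=7: queue=[C,F,E,A,D,G] q_used=0 → run C
t=8: queue=[C,F,E,A,D,G] q_used=1 → run C
t=9: queue=[F,E,A,D,G,C] q_used=0 → run F
t=10: queue=[F,E,A,D,G,C] q_used=1 → run F
t=11: queue=[E,A,D,G,C,F] q_used=0 → run E
t=12: queue=[E,A,D,G,C,F] q_used=1 → run E
t=13: queue=[A,D,G,C,F] q_used=0 → run A
t=14: queue=[A,D,G,C,F] q_used=1 → run A
t=15: queue=[D,G,C,F,A] q_used=0 → run D
t=16: queue=[D,G,C,F,A] q_used=1 → run D
t=17: queue=[G,C,F,A,D] q_used=0 → run G
t=18: queue=[G,C,F,A,D] q_used=1 → run G
t=19: queue=[C,F,A,D,G] q_used=0 → run C
t=20: queue=[C,F,A,D,G] q_used=1 → run C
t=21: queue=[F,A,D,G] q_used=0 → run F
t=22: queue=[A,D,G] q_used=0 → run A
t=23: queue=[A,D,G] q_used=1 → run A
t=24: queue=[D,G] q_used=0 → run D
t=25: queue=[D,G] q_used=1 → run D
t=26: queue=[G,D] q_used=0 → run G
t=27: queue=[G,D] q_used=1 → run G
t=28: queue=[D] q_used=0 → run D
t=29: queue=[D] q_used=1 → run D
t=30: (idle)
t=31: (idle)
t=32: (idle)
t=33: (idle)
t=34: (idle)
t=35: (idle)
t=36: (idle)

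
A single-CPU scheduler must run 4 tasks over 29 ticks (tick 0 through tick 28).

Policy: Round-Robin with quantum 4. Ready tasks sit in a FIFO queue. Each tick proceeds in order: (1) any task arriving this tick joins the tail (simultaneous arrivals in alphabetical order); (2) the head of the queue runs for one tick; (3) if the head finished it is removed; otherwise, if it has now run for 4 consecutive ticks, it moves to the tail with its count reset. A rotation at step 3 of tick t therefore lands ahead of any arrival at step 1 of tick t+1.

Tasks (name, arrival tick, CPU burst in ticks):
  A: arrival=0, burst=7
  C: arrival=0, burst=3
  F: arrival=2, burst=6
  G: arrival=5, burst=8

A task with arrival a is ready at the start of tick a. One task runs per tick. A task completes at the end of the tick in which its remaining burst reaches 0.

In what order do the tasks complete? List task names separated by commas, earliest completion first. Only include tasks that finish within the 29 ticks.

t=0: queue=[A,C] q_used=0 → run A
t=1: queue=[A,C] q_used=1 → run A
t=2: queue=[A,C,F] q_used=2 → run A
t=3: queue=[A,C,F] q_used=3 → run A
t=4: queue=[C,F,A] q_used=0 → run C
t=5: queue=[C,F,A,G] q_used=1 → run C
t=6: queue=[C,F,A,G] q_used=2 → run C
t=7: queue=[F,A,G] q_used=0 → run F
t=8: queue=[F,A,G] q_used=1 → run F
t=9: queue=[F,A,G] q_used=2 → run F
t=10: queue=[F,A,G] q_used=3 → run F
t=11: queue=[A,G,F] q_used=0 → run A
t=12: queue=[A,G,F] q_used=1 → run A
t=13: queue=[A,G,F] q_used=2 → run A
t=14: queue=[G,F] q_used=0 → run G
t=15: queue=[G,F] q_used=1 → run G
t=16: queue=[G,F] q_used=2 → run G
t=17: queue=[G,F] q_used=3 → run G
t=18: queue=[F,G] q_used=0 → run F
t=19: queue=[F,G] q_used=1 → run F
t=20: queue=[G] q_used=0 → run G
t=21: queue=[G] q_used=1 → run G
t=22: queue=[G] q_used=2 → run G
t=23: queue=[G] q_used=3 → run G
t=24: (idle)
t=25: (idle)
t=26: (idle)
t=27: (idle)
t=28: (idle)

completion order = C, A, F, G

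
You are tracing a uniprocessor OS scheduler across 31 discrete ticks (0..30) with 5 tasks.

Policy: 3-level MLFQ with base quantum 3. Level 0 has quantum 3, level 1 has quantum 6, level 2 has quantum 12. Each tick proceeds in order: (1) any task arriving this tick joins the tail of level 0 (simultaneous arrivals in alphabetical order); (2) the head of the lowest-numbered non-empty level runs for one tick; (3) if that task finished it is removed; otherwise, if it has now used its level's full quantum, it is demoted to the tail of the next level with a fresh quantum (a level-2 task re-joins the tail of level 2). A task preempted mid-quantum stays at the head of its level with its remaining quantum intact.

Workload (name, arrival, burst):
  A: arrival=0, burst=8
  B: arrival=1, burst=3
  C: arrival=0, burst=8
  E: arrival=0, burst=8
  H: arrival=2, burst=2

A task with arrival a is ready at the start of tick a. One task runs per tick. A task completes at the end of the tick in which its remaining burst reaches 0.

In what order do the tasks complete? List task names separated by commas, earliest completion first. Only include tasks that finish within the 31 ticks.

completion order = B, H, A, C, E

t=0: L0/L1/L2 = ACE/-/- → run A
t=1: L0/L1/L2 = ACEB/-/- → run A
t=2: L0/L1/L2 = ACEBH/-/- → run A
t=3: L0/L1/L2 = CEBH/A/- → run C
t=4: L0/L1/L2 = CEBH/A/- → run C
t=5: L0/L1/L2 = CEBH/A/- → run C
t=6: L0/L1/L2 = EBH/AC/- → run E
t=7: L0/L1/L2 = EBH/AC/- → run E
t=8: L0/L1/L2 = EBH/AC/- → run E
t=9: L0/L1/L2 = BH/ACE/- → run B
t=10: L0/L1/L2 = BH/ACE/- → run B
t=11: L0/L1/L2 = BH/ACE/- → run B
t=12: L0/L1/L2 = H/ACE/- → run H
t=13: L0/L1/L2 = H/ACE/- → run H
t=14: L0/L1/L2 = -/ACE/- → run A
t=15: L0/L1/L2 = -/ACE/- → run A
t=16: L0/L1/L2 = -/ACE/- → run A
t=17: L0/L1/L2 = -/ACE/- → run A
t=18: L0/L1/L2 = -/ACE/- → run A
t=19: L0/L1/L2 = -/CE/- → run C
t=20: L0/L1/L2 = -/CE/- → run C
t=21: L0/L1/L2 = -/CE/- → run C
t=22: L0/L1/L2 = -/CE/- → run C
t=23: L0/L1/L2 = -/CE/- → run C
t=24: L0/L1/L2 = -/E/- → run E
t=25: L0/L1/L2 = -/E/- → run E
t=26: L0/L1/L2 = -/E/- → run E
t=27: L0/L1/L2 = -/E/- → run E
t=28: L0/L1/L2 = -/E/- → run E
t=29: (idle)
t=30: (idle)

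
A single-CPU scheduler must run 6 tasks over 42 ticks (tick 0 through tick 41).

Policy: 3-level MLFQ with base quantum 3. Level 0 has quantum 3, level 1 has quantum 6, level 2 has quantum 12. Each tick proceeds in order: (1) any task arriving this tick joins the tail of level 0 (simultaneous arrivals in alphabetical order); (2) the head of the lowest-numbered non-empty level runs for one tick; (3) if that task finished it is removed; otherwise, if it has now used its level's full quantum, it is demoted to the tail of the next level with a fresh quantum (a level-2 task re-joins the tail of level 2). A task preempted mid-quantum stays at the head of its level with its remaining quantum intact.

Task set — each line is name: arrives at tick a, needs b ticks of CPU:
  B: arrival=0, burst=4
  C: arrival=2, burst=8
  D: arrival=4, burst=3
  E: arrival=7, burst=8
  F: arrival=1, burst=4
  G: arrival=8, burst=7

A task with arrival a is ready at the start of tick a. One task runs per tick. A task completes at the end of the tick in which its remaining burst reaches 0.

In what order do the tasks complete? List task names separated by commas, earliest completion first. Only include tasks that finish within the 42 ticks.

completion order = D, B, F, C, E, G

t=0: L0/L1/L2 = B/-/- → run B
t=1: L0/L1/L2 = BF/-/- → run B
t=2: L0/L1/L2 = BFC/-/- → run B
t=3: L0/L1/L2 = FC/B/- → run F
t=4: L0/L1/L2 = FCD/B/- → run F
t=5: L0/L1/L2 = FCD/B/- → run F
t=6: L0/L1/L2 = CD/BF/- → run C
t=7: L0/L1/L2 = CDE/BF/- → run C
t=8: L0/L1/L2 = CDEG/BF/- → run C
t=9: L0/L1/L2 = DEG/BFC/- → run D
t=10: L0/L1/L2 = DEG/BFC/- → run D
t=11: L0/L1/L2 = DEG/BFC/- → run D
t=12: L0/L1/L2 = EG/BFC/- → run E
t=13: L0/L1/L2 = EG/BFC/- → run E
t=14: L0/L1/L2 = EG/BFC/- → run E
t=15: L0/L1/L2 = G/BFCE/- → run G
t=16: L0/L1/L2 = G/BFCE/- → run G
t=17: L0/L1/L2 = G/BFCE/- → run G
t=18: L0/L1/L2 = -/BFCEG/- → run B
t=19: L0/L1/L2 = -/FCEG/- → run F
t=20: L0/L1/L2 = -/CEG/- → run C
t=21: L0/L1/L2 = -/CEG/- → run C
t=22: L0/L1/L2 = -/CEG/- → run C
t=23: L0/L1/L2 = -/CEG/- → run C
t=24: L0/L1/L2 = -/CEG/- → run C
t=25: L0/L1/L2 = -/EG/- → run E
t=26: L0/L1/L2 = -/EG/- → run E
t=27: L0/L1/L2 = -/EG/- → run E
t=28: L0/L1/L2 = -/EG/- → run E
t=29: L0/L1/L2 = -/EG/- → run E
t=30: L0/L1/L2 = -/G/- → run G
t=31: L0/L1/L2 = -/G/- → run G
t=32: L0/L1/L2 = -/G/- → run G
t=33: L0/L1/L2 = -/G/- → run G
t=34: (idle)
t=35: (idle)
t=36: (idle)
t=37: (idle)
t=38: (idle)
t=39: (idle)
t=40: (idle)
t=41: (idle)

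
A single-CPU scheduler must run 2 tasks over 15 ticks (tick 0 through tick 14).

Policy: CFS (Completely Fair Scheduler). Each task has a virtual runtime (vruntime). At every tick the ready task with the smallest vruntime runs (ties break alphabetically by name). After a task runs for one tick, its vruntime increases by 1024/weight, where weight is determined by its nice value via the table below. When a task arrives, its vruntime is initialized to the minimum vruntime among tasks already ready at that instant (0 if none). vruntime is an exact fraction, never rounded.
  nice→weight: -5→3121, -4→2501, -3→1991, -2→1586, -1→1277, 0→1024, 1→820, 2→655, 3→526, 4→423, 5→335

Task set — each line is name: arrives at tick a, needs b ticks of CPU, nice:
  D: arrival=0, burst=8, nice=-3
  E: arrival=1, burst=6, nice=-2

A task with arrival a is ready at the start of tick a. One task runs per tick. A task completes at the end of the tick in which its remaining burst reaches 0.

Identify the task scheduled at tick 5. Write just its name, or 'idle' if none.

t=0: vr[D=0] → run D
t=1: vr[D=1024/1991 E=1024/1991] → run D
t=2: vr[D=2048/1991 E=1024/1991] → run E
t=3: vr[D=2048/1991 E=1831424/1578863] → run D
t=4: vr[D=3072/1991 E=1831424/1578863] → run E
t=5: vr[D=3072/1991 E=2850816/1578863] → run D
t=6: vr[D=4096/1991 E=2850816/1578863] → run E
t=7: vr[D=4096/1991 E=3870208/1578863] → run D
t=8: vr[D=5120/1991 E=3870208/1578863] → run E
t=9: vr[D=5120/1991 E=4889600/1578863] → run D
t=10: vr[D=6144/1991 E=4889600/1578863] → run D
t=11: vr[D=7168/1991 E=4889600/1578863] → run E
t=12: vr[D=7168/1991 E=5908992/1578863] → run D
t=13: vr[E=5908992/1578863] → run E
t=14: (idle)

running at tick 5 = D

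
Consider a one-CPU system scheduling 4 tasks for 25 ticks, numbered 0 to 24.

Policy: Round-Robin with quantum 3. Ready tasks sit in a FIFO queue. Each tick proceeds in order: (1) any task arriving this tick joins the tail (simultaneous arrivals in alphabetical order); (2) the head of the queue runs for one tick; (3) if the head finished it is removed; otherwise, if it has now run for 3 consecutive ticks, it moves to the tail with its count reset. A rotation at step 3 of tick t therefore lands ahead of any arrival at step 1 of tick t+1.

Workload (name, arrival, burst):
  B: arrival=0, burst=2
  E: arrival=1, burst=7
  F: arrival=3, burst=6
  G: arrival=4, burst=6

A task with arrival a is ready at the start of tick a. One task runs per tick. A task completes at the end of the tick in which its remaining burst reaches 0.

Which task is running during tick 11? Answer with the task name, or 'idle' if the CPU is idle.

t=0: queue=[B] q_used=0 → run B
t=1: queue=[B,E] q_used=1 → run B
t=2: queue=[E] q_used=0 → run E
t=3: queue=[E,F] q_used=1 → run E
t=4: queue=[E,F,G] q_used=2 → run E
t=5: queue=[F,G,E] q_used=0 → run F
t=6: queue=[F,G,E] q_used=1 → run F
t=7: queue=[F,G,E] q_used=2 → run F
t=8: queue=[G,E,F] q_used=0 → run G
t=9: queue=[G,E,F] q_used=1 → run G
t=10: queue=[G,E,F] q_used=2 → run G
t=11: queue=[E,F,G] q_used=0 → run E
t=12: queue=[E,F,G] q_used=1 → run E
t=13: queue=[E,F,G] q_used=2 → run E
t=14: queue=[F,G,E] q_used=0 → run F
t=15: queue=[F,G,E] q_used=1 → run F
t=16: queue=[F,G,E] q_used=2 → run F
t=17: queue=[G,E] q_used=0 → run G
t=18: queue=[G,E] q_used=1 → run G
t=19: queue=[G,E] q_used=2 → run G
t=20: queue=[E] q_used=0 → run E
t=21: (idle)
t=22: (idle)
t=23: (idle)
t=24: (idle)

running at tick 11 = E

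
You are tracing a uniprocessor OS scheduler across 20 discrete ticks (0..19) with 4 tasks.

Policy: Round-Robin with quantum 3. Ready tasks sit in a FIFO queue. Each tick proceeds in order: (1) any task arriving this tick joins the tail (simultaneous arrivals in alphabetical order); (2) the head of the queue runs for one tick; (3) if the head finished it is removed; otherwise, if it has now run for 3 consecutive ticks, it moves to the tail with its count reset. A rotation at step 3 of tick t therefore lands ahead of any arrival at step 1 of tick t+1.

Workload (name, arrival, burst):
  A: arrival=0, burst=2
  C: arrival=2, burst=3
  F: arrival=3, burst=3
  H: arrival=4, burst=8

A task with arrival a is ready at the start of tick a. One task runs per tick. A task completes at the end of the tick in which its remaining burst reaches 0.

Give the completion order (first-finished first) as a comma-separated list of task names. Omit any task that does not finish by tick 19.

t=0: queue=[A] q_used=0 → run A
t=1: queue=[A] q_used=1 → run A
t=2: queue=[C] q_used=0 → run C
t=3: queue=[C,F] q_used=1 → run C
t=4: queue=[C,F,H] q_used=2 → run C
t=5: queue=[F,H] q_used=0 → run F
t=6: queue=[F,H] q_used=1 → run F
t=7: queue=[F,H] q_used=2 → run F
t=8: queue=[H] q_used=0 → run H
t=9: queue=[H] q_used=1 → run H
t=10: queue=[H] q_used=2 → run H
t=11: queue=[H] q_used=0 → run H
t=12: queue=[H] q_used=1 → run H
t=13: queue=[H] q_used=2 → run H
t=14: queue=[H] q_used=0 → run H
t=15: queue=[H] q_used=1 → run H
t=16: (idle)
t=17: (idle)
t=18: (idle)
t=19: (idle)

completion order = A, C, F, H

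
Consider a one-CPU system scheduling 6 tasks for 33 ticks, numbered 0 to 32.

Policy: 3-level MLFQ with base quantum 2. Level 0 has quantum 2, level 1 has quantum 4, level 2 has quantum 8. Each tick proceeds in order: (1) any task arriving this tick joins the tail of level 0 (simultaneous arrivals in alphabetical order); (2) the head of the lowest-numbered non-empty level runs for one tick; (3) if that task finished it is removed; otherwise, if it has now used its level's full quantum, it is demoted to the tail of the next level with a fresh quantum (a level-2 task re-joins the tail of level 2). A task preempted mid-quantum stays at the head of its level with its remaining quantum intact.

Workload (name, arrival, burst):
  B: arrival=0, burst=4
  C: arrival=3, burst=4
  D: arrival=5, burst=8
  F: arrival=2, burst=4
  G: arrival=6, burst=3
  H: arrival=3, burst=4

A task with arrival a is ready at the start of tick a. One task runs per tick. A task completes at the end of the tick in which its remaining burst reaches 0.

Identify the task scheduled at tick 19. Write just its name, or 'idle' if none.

t=0: L0/L1/L2 = B/-/- → run B
t=1: L0/L1/L2 = B/-/- → run B
t=2: L0/L1/L2 = F/B/- → run F
t=3: L0/L1/L2 = FCH/B/- → run F
t=4: L0/L1/L2 = CH/BF/- → run C
t=5: L0/L1/L2 = CHD/BF/- → run C
t=6: L0/L1/L2 = HDG/BFC/- → run H
t=7: L0/L1/L2 = HDG/BFC/- → run H
t=8: L0/L1/L2 = DG/BFCH/- → run D
t=9: L0/L1/L2 = DG/BFCH/- → run D
t=10: L0/L1/L2 = G/BFCHD/- → run G
t=11: L0/L1/L2 = G/BFCHD/- → run G
t=12: L0/L1/L2 = -/BFCHDG/- → run B
t=13: L0/L1/L2 = -/BFCHDG/- → run B
t=14: L0/L1/L2 = -/FCHDG/- → run F
t=15: L0/L1/L2 = -/FCHDG/- → run F
t=16: L0/L1/L2 = -/CHDG/- → run C
t=17: L0/L1/L2 = -/CHDG/- → run C
t=18: L0/L1/L2 = -/HDG/- → run H
t=19: L0/L1/L2 = -/HDG/- → run H
t=20: L0/L1/L2 = -/DG/- → run D
t=21: L0/L1/L2 = -/DG/- → run D
t=22: L0/L1/L2 = -/DG/- → run D
t=23: L0/L1/L2 = -/DG/- → run D
t=24: L0/L1/L2 = -/G/D → run G
t=25: L0/L1/L2 = -/-/D → run D
t=26: L0/L1/L2 = -/-/D → run D
t=27: (idle)
t=28: (idle)
t=29: (idle)
t=30: (idle)
t=31: (idle)
t=32: (idle)

running at tick 19 = H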